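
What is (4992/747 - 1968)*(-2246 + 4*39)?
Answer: 1020689120/249 ≈ 4.0992e+6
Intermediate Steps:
(4992/747 - 1968)*(-2246 + 4*39) = (4992*(1/747) - 1968)*(-2246 + 156) = (1664/249 - 1968)*(-2090) = -488368/249*(-2090) = 1020689120/249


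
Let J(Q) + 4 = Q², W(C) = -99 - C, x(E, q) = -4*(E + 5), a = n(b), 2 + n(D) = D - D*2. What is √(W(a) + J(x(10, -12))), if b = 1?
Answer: 10*√35 ≈ 59.161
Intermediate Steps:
n(D) = -2 - D (n(D) = -2 + (D - D*2) = -2 + (D - 2*D) = -2 - D)
a = -3 (a = -2 - 1*1 = -2 - 1 = -3)
x(E, q) = -20 - 4*E (x(E, q) = -4*(5 + E) = -20 - 4*E)
J(Q) = -4 + Q²
√(W(a) + J(x(10, -12))) = √((-99 - 1*(-3)) + (-4 + (-20 - 4*10)²)) = √((-99 + 3) + (-4 + (-20 - 40)²)) = √(-96 + (-4 + (-60)²)) = √(-96 + (-4 + 3600)) = √(-96 + 3596) = √3500 = 10*√35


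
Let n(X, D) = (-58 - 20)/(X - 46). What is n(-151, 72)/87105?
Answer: 26/5719895 ≈ 4.5455e-6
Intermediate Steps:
n(X, D) = -78/(-46 + X)
n(-151, 72)/87105 = -78/(-46 - 151)/87105 = -78/(-197)*(1/87105) = -78*(-1/197)*(1/87105) = (78/197)*(1/87105) = 26/5719895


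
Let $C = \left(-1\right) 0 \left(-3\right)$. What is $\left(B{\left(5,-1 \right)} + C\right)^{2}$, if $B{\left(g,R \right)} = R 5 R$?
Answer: $25$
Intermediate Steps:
$B{\left(g,R \right)} = 5 R^{2}$ ($B{\left(g,R \right)} = 5 R R = 5 R^{2}$)
$C = 0$ ($C = 0 \left(-3\right) = 0$)
$\left(B{\left(5,-1 \right)} + C\right)^{2} = \left(5 \left(-1\right)^{2} + 0\right)^{2} = \left(5 \cdot 1 + 0\right)^{2} = \left(5 + 0\right)^{2} = 5^{2} = 25$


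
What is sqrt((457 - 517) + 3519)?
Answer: sqrt(3459) ≈ 58.813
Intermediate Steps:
sqrt((457 - 517) + 3519) = sqrt(-60 + 3519) = sqrt(3459)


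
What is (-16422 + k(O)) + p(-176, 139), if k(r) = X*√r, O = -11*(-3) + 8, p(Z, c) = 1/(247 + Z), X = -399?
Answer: -1165961/71 - 399*√41 ≈ -18977.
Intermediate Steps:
O = 41 (O = 33 + 8 = 41)
k(r) = -399*√r
(-16422 + k(O)) + p(-176, 139) = (-16422 - 399*√41) + 1/(247 - 176) = (-16422 - 399*√41) + 1/71 = -1165961/71 - 399*√41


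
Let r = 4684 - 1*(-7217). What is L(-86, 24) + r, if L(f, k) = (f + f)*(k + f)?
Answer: 22565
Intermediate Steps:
L(f, k) = 2*f*(f + k) (L(f, k) = (2*f)*(f + k) = 2*f*(f + k))
r = 11901 (r = 4684 + 7217 = 11901)
L(-86, 24) + r = 2*(-86)*(-86 + 24) + 11901 = 2*(-86)*(-62) + 11901 = 10664 + 11901 = 22565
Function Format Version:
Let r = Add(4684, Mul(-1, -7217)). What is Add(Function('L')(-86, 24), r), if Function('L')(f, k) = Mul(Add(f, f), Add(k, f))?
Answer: 22565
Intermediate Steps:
Function('L')(f, k) = Mul(2, f, Add(f, k)) (Function('L')(f, k) = Mul(Mul(2, f), Add(f, k)) = Mul(2, f, Add(f, k)))
r = 11901 (r = Add(4684, 7217) = 11901)
Add(Function('L')(-86, 24), r) = Add(Mul(2, -86, Add(-86, 24)), 11901) = Add(Mul(2, -86, -62), 11901) = Add(10664, 11901) = 22565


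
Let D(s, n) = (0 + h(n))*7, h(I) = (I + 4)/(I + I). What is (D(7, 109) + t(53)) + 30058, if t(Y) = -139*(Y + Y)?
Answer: 3341423/218 ≈ 15328.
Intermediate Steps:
t(Y) = -278*Y
h(I) = (4 + I)/(2*I) (h(I) = (4 + I)/((2*I)) = (4 + I)*(1/(2*I)) = (4 + I)/(2*I))
D(s, n) = 7*(4 + n)/(2*n) (D(s, n) = (0 + (4 + n)/(2*n))*7 = ((4 + n)/(2*n))*7 = 7*(4 + n)/(2*n))
(D(7, 109) + t(53)) + 30058 = ((7/2 + 14/109) - 278*53) + 30058 = ((7/2 + 14*(1/109)) - 14734) + 30058 = ((7/2 + 14/109) - 14734) + 30058 = (791/218 - 14734) + 30058 = -3211221/218 + 30058 = 3341423/218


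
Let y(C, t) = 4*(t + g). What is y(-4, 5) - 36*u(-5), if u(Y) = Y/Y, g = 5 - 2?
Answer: -4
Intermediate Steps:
g = 3
y(C, t) = 12 + 4*t (y(C, t) = 4*(t + 3) = 4*(3 + t) = 12 + 4*t)
u(Y) = 1
y(-4, 5) - 36*u(-5) = (12 + 4*5) - 36*1 = (12 + 20) - 36 = 32 - 36 = -4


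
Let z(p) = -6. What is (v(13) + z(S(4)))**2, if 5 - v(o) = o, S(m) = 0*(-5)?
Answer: 196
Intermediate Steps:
S(m) = 0
v(o) = 5 - o
(v(13) + z(S(4)))**2 = ((5 - 1*13) - 6)**2 = ((5 - 13) - 6)**2 = (-8 - 6)**2 = (-14)**2 = 196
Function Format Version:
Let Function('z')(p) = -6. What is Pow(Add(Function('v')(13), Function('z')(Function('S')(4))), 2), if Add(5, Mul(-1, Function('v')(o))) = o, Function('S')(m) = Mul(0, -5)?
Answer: 196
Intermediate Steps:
Function('S')(m) = 0
Function('v')(o) = Add(5, Mul(-1, o))
Pow(Add(Function('v')(13), Function('z')(Function('S')(4))), 2) = Pow(Add(Add(5, Mul(-1, 13)), -6), 2) = Pow(Add(Add(5, -13), -6), 2) = Pow(Add(-8, -6), 2) = Pow(-14, 2) = 196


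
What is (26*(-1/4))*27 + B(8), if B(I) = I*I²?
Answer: 673/2 ≈ 336.50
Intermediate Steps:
B(I) = I³
(26*(-1/4))*27 + B(8) = (26*(-1/4))*27 + 8³ = (26*(-1*¼))*27 + 512 = (26*(-¼))*27 + 512 = -13/2*27 + 512 = -351/2 + 512 = 673/2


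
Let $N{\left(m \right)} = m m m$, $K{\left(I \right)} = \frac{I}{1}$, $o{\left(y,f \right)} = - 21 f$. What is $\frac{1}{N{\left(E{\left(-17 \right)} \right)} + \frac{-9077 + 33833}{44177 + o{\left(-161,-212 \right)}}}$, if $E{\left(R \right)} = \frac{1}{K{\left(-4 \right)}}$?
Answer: $\frac{3112256}{1535755} \approx 2.0265$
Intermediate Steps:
$K{\left(I \right)} = I$ ($K{\left(I \right)} = I 1 = I$)
$E{\left(R \right)} = - \frac{1}{4}$ ($E{\left(R \right)} = \frac{1}{-4} = - \frac{1}{4}$)
$N{\left(m \right)} = m^{3}$ ($N{\left(m \right)} = m^{2} m = m^{3}$)
$\frac{1}{N{\left(E{\left(-17 \right)} \right)} + \frac{-9077 + 33833}{44177 + o{\left(-161,-212 \right)}}} = \frac{1}{\left(- \frac{1}{4}\right)^{3} + \frac{-9077 + 33833}{44177 - -4452}} = \frac{1}{- \frac{1}{64} + \frac{24756}{44177 + 4452}} = \frac{1}{- \frac{1}{64} + \frac{24756}{48629}} = \frac{1}{\frac{1535755}{3112256}} = \frac{3112256}{1535755}$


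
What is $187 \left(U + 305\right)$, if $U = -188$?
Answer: $21879$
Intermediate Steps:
$187 \left(U + 305\right) = 187 \left(-188 + 305\right) = 187 \cdot 117 = 21879$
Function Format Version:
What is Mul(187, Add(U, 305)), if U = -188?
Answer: 21879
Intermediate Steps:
Mul(187, Add(U, 305)) = Mul(187, Add(-188, 305)) = Mul(187, 117) = 21879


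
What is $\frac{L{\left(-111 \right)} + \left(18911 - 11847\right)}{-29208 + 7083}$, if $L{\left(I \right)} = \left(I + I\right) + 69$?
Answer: $- \frac{6911}{22125} \approx -0.31236$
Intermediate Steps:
$L{\left(I \right)} = 69 + 2 I$ ($L{\left(I \right)} = 2 I + 69 = 69 + 2 I$)
$\frac{L{\left(-111 \right)} + \left(18911 - 11847\right)}{-29208 + 7083} = \frac{\left(69 + 2 \left(-111\right)\right) + \left(18911 - 11847\right)}{-29208 + 7083} = \frac{\left(69 - 222\right) + \left(18911 - 11847\right)}{-22125} = \left(-153 + 7064\right) \left(- \frac{1}{22125}\right) = 6911 \left(- \frac{1}{22125}\right) = - \frac{6911}{22125}$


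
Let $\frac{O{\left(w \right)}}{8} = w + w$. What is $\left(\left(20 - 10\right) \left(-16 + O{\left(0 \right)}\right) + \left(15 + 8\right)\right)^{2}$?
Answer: $18769$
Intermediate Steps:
$O{\left(w \right)} = 16 w$ ($O{\left(w \right)} = 8 \left(w + w\right) = 8 \cdot 2 w = 16 w$)
$\left(\left(20 - 10\right) \left(-16 + O{\left(0 \right)}\right) + \left(15 + 8\right)\right)^{2} = \left(\left(20 - 10\right) \left(-16 + 16 \cdot 0\right) + \left(15 + 8\right)\right)^{2} = \left(10 \left(-16 + 0\right) + 23\right)^{2} = \left(10 \left(-16\right) + 23\right)^{2} = \left(-160 + 23\right)^{2} = \left(-137\right)^{2} = 18769$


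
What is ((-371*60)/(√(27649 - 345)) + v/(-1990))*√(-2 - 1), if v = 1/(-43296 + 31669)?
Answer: I*√3*(3413 - 128761467450*√6826)/78969072490 ≈ -233.33*I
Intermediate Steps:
v = -1/11627 (v = 1/(-11627) = -1/11627 ≈ -8.6007e-5)
((-371*60)/(√(27649 - 345)) + v/(-1990))*√(-2 - 1) = ((-371*60)/(√(27649 - 345)) - 1/11627/(-1990))*√(-2 - 1) = (-22260*√6826/13652 - 1/11627*(-1/1990))*√(-3) = (-22260*√6826/13652 + 1/23137730)*(I*√3) = (-5565*√6826/3413 + 1/23137730)*(I*√3) = (1/23137730 - 5565*√6826/3413)*(I*√3) = I*√3*(1/23137730 - 5565*√6826/3413)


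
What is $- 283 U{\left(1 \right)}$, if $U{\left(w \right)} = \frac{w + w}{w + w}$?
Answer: $-283$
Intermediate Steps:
$U{\left(w \right)} = 1$ ($U{\left(w \right)} = \frac{2 w}{2 w} = 2 w \frac{1}{2 w} = 1$)
$- 283 U{\left(1 \right)} = \left(-283\right) 1 = -283$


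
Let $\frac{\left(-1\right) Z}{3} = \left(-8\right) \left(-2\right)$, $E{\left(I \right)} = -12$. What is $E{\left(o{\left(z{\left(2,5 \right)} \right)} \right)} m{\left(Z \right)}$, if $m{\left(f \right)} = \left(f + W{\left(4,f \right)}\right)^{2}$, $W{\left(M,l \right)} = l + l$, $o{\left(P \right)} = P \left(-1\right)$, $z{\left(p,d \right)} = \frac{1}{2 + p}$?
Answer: $-248832$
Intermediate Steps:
$o{\left(P \right)} = - P$
$W{\left(M,l \right)} = 2 l$
$Z = -48$ ($Z = - 3 \left(\left(-8\right) \left(-2\right)\right) = \left(-3\right) 16 = -48$)
$m{\left(f \right)} = 9 f^{2}$ ($m{\left(f \right)} = \left(f + 2 f\right)^{2} = \left(3 f\right)^{2} = 9 f^{2}$)
$E{\left(o{\left(z{\left(2,5 \right)} \right)} \right)} m{\left(Z \right)} = - 12 \cdot 9 \left(-48\right)^{2} = - 12 \cdot 9 \cdot 2304 = \left(-12\right) 20736 = -248832$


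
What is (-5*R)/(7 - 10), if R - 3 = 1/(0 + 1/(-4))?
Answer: -5/3 ≈ -1.6667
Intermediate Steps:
R = -1 (R = 3 + 1/(0 + 1/(-4)) = 3 + 1/(0 - ¼) = 3 + 1/(-¼) = 3 - 4 = -1)
(-5*R)/(7 - 10) = (-5*(-1))/(7 - 10) = 5/(-3) = 5*(-⅓) = -5/3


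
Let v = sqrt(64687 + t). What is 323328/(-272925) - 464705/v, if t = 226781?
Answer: -107776/90975 - 464705*sqrt(72867)/145734 ≈ -861.94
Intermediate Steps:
v = 2*sqrt(72867) (v = sqrt(64687 + 226781) = sqrt(291468) = 2*sqrt(72867) ≈ 539.88)
323328/(-272925) - 464705/v = 323328/(-272925) - 464705*sqrt(72867)/145734 = 323328*(-1/272925) - 464705*sqrt(72867)/145734 = -107776/90975 - 464705*sqrt(72867)/145734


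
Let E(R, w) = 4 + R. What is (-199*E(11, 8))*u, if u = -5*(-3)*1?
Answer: -44775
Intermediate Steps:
u = 15 (u = 15*1 = 15)
(-199*E(11, 8))*u = -199*(4 + 11)*15 = -199*15*15 = -2985*15 = -44775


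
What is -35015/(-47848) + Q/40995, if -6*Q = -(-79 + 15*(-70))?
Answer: 4279309579/5884586280 ≈ 0.72721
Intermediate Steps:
Q = -1129/6 (Q = -(-1)*(-79 + 15*(-70))/6 = -(-1)*(-79 - 1050)/6 = -(-1)*(-1129)/6 = -⅙*1129 = -1129/6 ≈ -188.17)
-35015/(-47848) + Q/40995 = -35015/(-47848) - 1129/6/40995 = -35015*(-1/47848) - 1129/6*1/40995 = 35015/47848 - 1129/245970 = 4279309579/5884586280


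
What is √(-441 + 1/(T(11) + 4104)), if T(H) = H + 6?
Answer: 4*I*√468083785/4121 ≈ 21.0*I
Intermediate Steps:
T(H) = 6 + H
√(-441 + 1/(T(11) + 4104)) = √(-441 + 1/((6 + 11) + 4104)) = √(-441 + 1/(17 + 4104)) = √(-441 + 1/4121) = √(-1817360/4121) = 4*I*√468083785/4121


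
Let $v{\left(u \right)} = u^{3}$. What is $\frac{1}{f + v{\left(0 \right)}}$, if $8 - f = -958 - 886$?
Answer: $\frac{1}{1852} \approx 0.00053996$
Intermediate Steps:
$f = 1852$ ($f = 8 - \left(-958 - 886\right) = 8 - -1844 = 8 + 1844 = 1852$)
$\frac{1}{f + v{\left(0 \right)}} = \frac{1}{1852 + 0^{3}} = \frac{1}{1852 + 0} = \frac{1}{1852}$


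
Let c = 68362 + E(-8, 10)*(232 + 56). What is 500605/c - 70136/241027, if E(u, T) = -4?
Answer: 23189096155/3239884934 ≈ 7.1574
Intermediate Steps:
c = 67210 (c = 68362 - 4*(232 + 56) = 68362 - 4*288 = 68362 - 1152 = 67210)
500605/c - 70136/241027 = 500605/67210 - 70136/241027 = 500605*(1/67210) - 70136*1/241027 = 100121/13442 - 70136/241027 = 23189096155/3239884934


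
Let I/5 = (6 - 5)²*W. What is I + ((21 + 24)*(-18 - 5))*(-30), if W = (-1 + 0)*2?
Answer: 31040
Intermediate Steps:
W = -2 (W = -1*2 = -2)
I = -10 (I = 5*((6 - 5)²*(-2)) = 5*(1²*(-2)) = 5*(1*(-2)) = 5*(-2) = -10)
I + ((21 + 24)*(-18 - 5))*(-30) = -10 + ((21 + 24)*(-18 - 5))*(-30) = -10 + (45*(-23))*(-30) = -10 - 1035*(-30) = -10 + 31050 = 31040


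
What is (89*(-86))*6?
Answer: -45924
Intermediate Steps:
(89*(-86))*6 = -7654*6 = -45924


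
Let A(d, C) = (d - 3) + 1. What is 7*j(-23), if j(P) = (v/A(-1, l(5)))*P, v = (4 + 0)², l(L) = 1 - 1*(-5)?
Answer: 2576/3 ≈ 858.67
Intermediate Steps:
l(L) = 6 (l(L) = 1 + 5 = 6)
A(d, C) = -2 + d (A(d, C) = (-3 + d) + 1 = -2 + d)
v = 16 (v = 4² = 16)
j(P) = -16*P/3 (j(P) = (16/(-2 - 1))*P = (16/(-3))*P = (16*(-⅓))*P = -16*P/3)
7*j(-23) = 7*(-16/3*(-23)) = 7*(368/3) = 2576/3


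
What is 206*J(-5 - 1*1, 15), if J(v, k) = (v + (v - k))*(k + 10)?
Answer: -139050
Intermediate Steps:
J(v, k) = (10 + k)*(-k + 2*v) (J(v, k) = (-k + 2*v)*(10 + k) = (10 + k)*(-k + 2*v))
206*J(-5 - 1*1, 15) = 206*(-1*15**2 - 10*15 + 20*(-5 - 1*1) + 2*15*(-5 - 1*1)) = 206*(-1*225 - 150 + 20*(-5 - 1) + 2*15*(-5 - 1)) = 206*(-225 - 150 + 20*(-6) + 2*15*(-6)) = 206*(-225 - 150 - 120 - 180) = 206*(-675) = -139050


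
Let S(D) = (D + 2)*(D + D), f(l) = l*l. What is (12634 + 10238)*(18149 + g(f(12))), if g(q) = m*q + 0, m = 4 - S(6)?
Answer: 112095672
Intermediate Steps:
f(l) = l²
S(D) = 2*D*(2 + D) (S(D) = (2 + D)*(2*D) = 2*D*(2 + D))
m = -92 (m = 4 - 2*6*(2 + 6) = 4 - 2*6*8 = 4 - 1*96 = 4 - 96 = -92)
g(q) = -92*q (g(q) = -92*q + 0 = -92*q)
(12634 + 10238)*(18149 + g(f(12))) = (12634 + 10238)*(18149 - 92*12²) = 22872*(18149 - 92*144) = 22872*(18149 - 13248) = 22872*4901 = 112095672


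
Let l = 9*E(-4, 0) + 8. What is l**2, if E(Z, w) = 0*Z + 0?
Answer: 64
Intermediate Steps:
E(Z, w) = 0 (E(Z, w) = 0 + 0 = 0)
l = 8 (l = 9*0 + 8 = 0 + 8 = 8)
l**2 = 8**2 = 64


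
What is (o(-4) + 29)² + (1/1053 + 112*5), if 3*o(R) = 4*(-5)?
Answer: 1114894/1053 ≈ 1058.8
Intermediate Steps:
o(R) = -20/3 (o(R) = (4*(-5))/3 = (⅓)*(-20) = -20/3)
(o(-4) + 29)² + (1/1053 + 112*5) = (-20/3 + 29)² + (1/1053 + 112*5) = (67/3)² + (1/1053 + 560) = 4489/9 + 589681/1053 = 1114894/1053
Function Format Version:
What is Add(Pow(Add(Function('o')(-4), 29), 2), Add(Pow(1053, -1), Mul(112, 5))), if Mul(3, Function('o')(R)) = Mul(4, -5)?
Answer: Rational(1114894, 1053) ≈ 1058.8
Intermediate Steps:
Function('o')(R) = Rational(-20, 3) (Function('o')(R) = Mul(Rational(1, 3), Mul(4, -5)) = Mul(Rational(1, 3), -20) = Rational(-20, 3))
Add(Pow(Add(Function('o')(-4), 29), 2), Add(Pow(1053, -1), Mul(112, 5))) = Add(Pow(Add(Rational(-20, 3), 29), 2), Add(Pow(1053, -1), Mul(112, 5))) = Add(Pow(Rational(67, 3), 2), Add(Rational(1, 1053), 560)) = Add(Rational(4489, 9), Rational(589681, 1053)) = Rational(1114894, 1053)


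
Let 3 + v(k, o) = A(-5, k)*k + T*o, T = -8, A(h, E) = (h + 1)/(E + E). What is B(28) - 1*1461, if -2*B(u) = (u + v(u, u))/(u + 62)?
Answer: -87593/60 ≈ -1459.9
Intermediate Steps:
A(h, E) = (1 + h)/(2*E) (A(h, E) = (1 + h)/((2*E)) = (1 + h)*(1/(2*E)) = (1 + h)/(2*E))
v(k, o) = -5 - 8*o (v(k, o) = -3 + (((1 - 5)/(2*k))*k - 8*o) = -3 + (((½)*(-4)/k)*k - 8*o) = -3 + ((-2/k)*k - 8*o) = -3 + (-2 - 8*o) = -5 - 8*o)
B(u) = -(-5 - 7*u)/(2*(62 + u)) (B(u) = -(u + (-5 - 8*u))/(2*(u + 62)) = -(-5 - 7*u)/(2*(62 + u)))
B(28) - 1*1461 = (5 + 7*28)/(2*(62 + 28)) - 1*1461 = (½)*(5 + 196)/90 - 1461 = (½)*(1/90)*201 - 1461 = 67/60 - 1461 = -87593/60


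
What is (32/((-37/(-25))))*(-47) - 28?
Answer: -38636/37 ≈ -1044.2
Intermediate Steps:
(32/((-37/(-25))))*(-47) - 28 = (32/((-37*(-1/25))))*(-47) - 28 = (32/(37/25))*(-47) - 28 = (32*(25/37))*(-47) - 28 = (800/37)*(-47) - 28 = -37600/37 - 28 = -38636/37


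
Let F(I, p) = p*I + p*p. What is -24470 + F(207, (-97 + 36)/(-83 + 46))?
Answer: -33028510/1369 ≈ -24126.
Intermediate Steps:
F(I, p) = p² + I*p (F(I, p) = I*p + p² = p² + I*p)
-24470 + F(207, (-97 + 36)/(-83 + 46)) = -24470 + ((-97 + 36)/(-83 + 46))*(207 + (-97 + 36)/(-83 + 46)) = -24470 + (-61/(-37))*(207 - 61/(-37)) = -24470 + (-61*(-1/37))*(207 - 61*(-1/37)) = -24470 + 61*(207 + 61/37)/37 = -24470 + (61/37)*(7720/37) = -24470 + 470920/1369 = -33028510/1369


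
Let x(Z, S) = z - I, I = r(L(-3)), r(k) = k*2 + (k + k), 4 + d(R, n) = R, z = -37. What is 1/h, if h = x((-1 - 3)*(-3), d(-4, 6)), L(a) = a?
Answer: -1/25 ≈ -0.040000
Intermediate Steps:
d(R, n) = -4 + R
r(k) = 4*k (r(k) = 2*k + 2*k = 4*k)
I = -12 (I = 4*(-3) = -12)
x(Z, S) = -25 (x(Z, S) = -37 - 1*(-12) = -37 + 12 = -25)
h = -25
1/h = 1/(-25) = -1/25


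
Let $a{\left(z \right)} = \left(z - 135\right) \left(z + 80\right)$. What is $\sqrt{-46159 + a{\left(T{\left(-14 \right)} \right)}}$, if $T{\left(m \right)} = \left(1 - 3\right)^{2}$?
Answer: $i \sqrt{57163} \approx 239.09 i$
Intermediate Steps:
$T{\left(m \right)} = 4$ ($T{\left(m \right)} = \left(-2\right)^{2} = 4$)
$a{\left(z \right)} = \left(-135 + z\right) \left(80 + z\right)$
$\sqrt{-46159 + a{\left(T{\left(-14 \right)} \right)}} = \sqrt{-46159 - \left(11020 - 16\right)} = \sqrt{-46159 - 11004} = \sqrt{-57163} = i \sqrt{57163}$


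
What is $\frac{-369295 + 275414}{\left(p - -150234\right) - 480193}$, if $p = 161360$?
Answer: $\frac{93881}{168599} \approx 0.55683$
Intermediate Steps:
$\frac{-369295 + 275414}{\left(p - -150234\right) - 480193} = \frac{-369295 + 275414}{\left(161360 - -150234\right) - 480193} = - \frac{93881}{\left(161360 + 150234\right) - 480193} = - \frac{93881}{311594 - 480193} = - \frac{93881}{-168599} = \left(-93881\right) \left(- \frac{1}{168599}\right) = \frac{93881}{168599}$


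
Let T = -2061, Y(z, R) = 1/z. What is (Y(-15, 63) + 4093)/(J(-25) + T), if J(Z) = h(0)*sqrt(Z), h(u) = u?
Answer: -61394/30915 ≈ -1.9859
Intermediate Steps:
J(Z) = 0 (J(Z) = 0*sqrt(Z) = 0)
(Y(-15, 63) + 4093)/(J(-25) + T) = (1/(-15) + 4093)/(0 - 2061) = (-1/15 + 4093)/(-2061) = (61394/15)*(-1/2061) = -61394/30915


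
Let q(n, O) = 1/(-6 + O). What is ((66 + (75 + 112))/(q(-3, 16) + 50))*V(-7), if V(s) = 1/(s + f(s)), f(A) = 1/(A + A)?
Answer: -3220/4509 ≈ -0.71413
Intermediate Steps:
f(A) = 1/(2*A)
V(s) = 1/(s + 1/(2*s))
((66 + (75 + 112))/(q(-3, 16) + 50))*V(-7) = ((66 + (75 + 112))/(1/(-6 + 16) + 50))*(2*(-7)/(1 + 2*(-7)²)) = ((66 + 187)/(1/10 + 50))*(2*(-7)/(1 + 2*49)) = (253/(⅒ + 50))*(2*(-7)/(1 + 98)) = (253/(501/10))*(2*(-7)/99) = (253*(10/501))*(2*(-7)*(1/99)) = (2530/501)*(-14/99) = -3220/4509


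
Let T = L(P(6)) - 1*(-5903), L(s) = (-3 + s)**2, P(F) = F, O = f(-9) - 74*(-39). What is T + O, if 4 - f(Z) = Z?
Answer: 8811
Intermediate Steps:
f(Z) = 4 - Z
O = 2899 (O = (4 - 1*(-9)) - 74*(-39) = (4 + 9) + 2886 = 13 + 2886 = 2899)
T = 5912 (T = (-3 + 6)**2 - 1*(-5903) = 3**2 + 5903 = 9 + 5903 = 5912)
T + O = 5912 + 2899 = 8811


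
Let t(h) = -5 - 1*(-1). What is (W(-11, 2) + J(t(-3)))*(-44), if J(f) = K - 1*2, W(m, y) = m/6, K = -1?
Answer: 638/3 ≈ 212.67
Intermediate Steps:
t(h) = -4 (t(h) = -5 + 1 = -4)
W(m, y) = m/6 (W(m, y) = m*(1/6) = m/6)
J(f) = -3 (J(f) = -1 - 1*2 = -1 - 2 = -3)
(W(-11, 2) + J(t(-3)))*(-44) = ((1/6)*(-11) - 3)*(-44) = (-11/6 - 3)*(-44) = -29/6*(-44) = 638/3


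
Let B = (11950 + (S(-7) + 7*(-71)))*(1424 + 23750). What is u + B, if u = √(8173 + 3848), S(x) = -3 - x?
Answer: 288418518 + √12021 ≈ 2.8842e+8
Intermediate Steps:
u = √12021 ≈ 109.64
B = 288418518 (B = (11950 + ((-3 - 1*(-7)) + 7*(-71)))*(1424 + 23750) = (11950 + ((-3 + 7) - 497))*25174 = (11950 + (4 - 497))*25174 = (11950 - 493)*25174 = 11457*25174 = 288418518)
u + B = √12021 + 288418518 = 288418518 + √12021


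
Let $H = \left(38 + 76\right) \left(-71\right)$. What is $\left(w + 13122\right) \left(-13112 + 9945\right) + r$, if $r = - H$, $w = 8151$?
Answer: $-67363497$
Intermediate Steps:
$H = -8094$ ($H = 114 \left(-71\right) = -8094$)
$r = 8094$ ($r = \left(-1\right) \left(-8094\right) = 8094$)
$\left(w + 13122\right) \left(-13112 + 9945\right) + r = \left(8151 + 13122\right) \left(-13112 + 9945\right) + 8094 = 21273 \left(-3167\right) + 8094 = -67371591 + 8094 = -67363497$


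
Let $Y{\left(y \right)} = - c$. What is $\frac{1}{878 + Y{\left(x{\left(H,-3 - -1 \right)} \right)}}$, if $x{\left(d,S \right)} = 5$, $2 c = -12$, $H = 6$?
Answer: $\frac{1}{884} \approx 0.0011312$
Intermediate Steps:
$c = -6$ ($c = \frac{1}{2} \left(-12\right) = -6$)
$Y{\left(y \right)} = 6$ ($Y{\left(y \right)} = \left(-1\right) \left(-6\right) = 6$)
$\frac{1}{878 + Y{\left(x{\left(H,-3 - -1 \right)} \right)}} = \frac{1}{878 + 6} = \frac{1}{884}$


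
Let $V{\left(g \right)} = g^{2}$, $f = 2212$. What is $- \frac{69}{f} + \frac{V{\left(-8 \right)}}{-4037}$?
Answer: $- \frac{420121}{8929844} \approx -0.047047$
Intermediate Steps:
$- \frac{69}{f} + \frac{V{\left(-8 \right)}}{-4037} = - \frac{69}{2212} + \frac{\left(-8\right)^{2}}{-4037} = \left(-69\right) \frac{1}{2212} + 64 \left(- \frac{1}{4037}\right) = - \frac{69}{2212} - \frac{64}{4037} = - \frac{420121}{8929844}$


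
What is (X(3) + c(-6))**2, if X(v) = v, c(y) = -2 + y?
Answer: 25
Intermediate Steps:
(X(3) + c(-6))**2 = (3 + (-2 - 6))**2 = (3 - 8)**2 = (-5)**2 = 25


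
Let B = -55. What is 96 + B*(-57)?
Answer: 3231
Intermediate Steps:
96 + B*(-57) = 96 - 55*(-57) = 96 + 3135 = 3231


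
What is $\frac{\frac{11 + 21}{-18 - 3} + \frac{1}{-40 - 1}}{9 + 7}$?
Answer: $- \frac{1333}{13776} \approx -0.096762$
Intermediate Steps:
$\frac{\frac{11 + 21}{-18 - 3} + \frac{1}{-40 - 1}}{9 + 7} = \frac{\frac{32}{-21} + \frac{1}{-41}}{16} = \left(32 \left(- \frac{1}{21}\right) - \frac{1}{41}\right) \frac{1}{16} = \left(- \frac{32}{21} - \frac{1}{41}\right) \frac{1}{16} = \left(- \frac{1333}{861}\right) \frac{1}{16} = - \frac{1333}{13776}$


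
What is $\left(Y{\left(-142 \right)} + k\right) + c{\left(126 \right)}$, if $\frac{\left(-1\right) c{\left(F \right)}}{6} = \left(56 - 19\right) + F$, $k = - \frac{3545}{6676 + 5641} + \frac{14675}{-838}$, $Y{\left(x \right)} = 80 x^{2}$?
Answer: $\frac{16639775303047}{10321646} \approx 1.6121 \cdot 10^{6}$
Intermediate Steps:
$k = - \frac{183722685}{10321646}$ ($k = - \frac{3545}{12317} + 14675 \left(- \frac{1}{838}\right) = \left(-3545\right) \frac{1}{12317} - \frac{14675}{838} = - \frac{3545}{12317} - \frac{14675}{838} = - \frac{183722685}{10321646} \approx -17.8$)
$c{\left(F \right)} = -222 - 6 F$ ($c{\left(F \right)} = - 6 \left(\left(56 - 19\right) + F\right) = - 6 \left(37 + F\right) = -222 - 6 F$)
$\left(Y{\left(-142 \right)} + k\right) + c{\left(126 \right)} = \left(80 \left(-142\right)^{2} - \frac{183722685}{10321646}\right) - 978 = \left(80 \cdot 20164 - \frac{183722685}{10321646}\right) - 978 = \left(1613120 - \frac{183722685}{10321646}\right) - 978 = \frac{16649869872835}{10321646} - 978 = \frac{16639775303047}{10321646}$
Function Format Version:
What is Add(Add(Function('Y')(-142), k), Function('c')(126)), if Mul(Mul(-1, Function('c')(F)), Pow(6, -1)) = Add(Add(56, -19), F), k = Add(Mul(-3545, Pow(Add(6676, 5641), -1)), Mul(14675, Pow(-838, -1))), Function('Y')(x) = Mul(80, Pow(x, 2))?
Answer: Rational(16639775303047, 10321646) ≈ 1.6121e+6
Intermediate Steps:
k = Rational(-183722685, 10321646) (k = Add(Mul(-3545, Pow(12317, -1)), Mul(14675, Rational(-1, 838))) = Add(Mul(-3545, Rational(1, 12317)), Rational(-14675, 838)) = Add(Rational(-3545, 12317), Rational(-14675, 838)) = Rational(-183722685, 10321646) ≈ -17.800)
Function('c')(F) = Add(-222, Mul(-6, F)) (Function('c')(F) = Mul(-6, Add(Add(56, -19), F)) = Mul(-6, Add(37, F)) = Add(-222, Mul(-6, F)))
Add(Add(Function('Y')(-142), k), Function('c')(126)) = Add(Add(Mul(80, Pow(-142, 2)), Rational(-183722685, 10321646)), Add(-222, Mul(-6, 126))) = Add(Add(Mul(80, 20164), Rational(-183722685, 10321646)), Add(-222, -756)) = Add(Add(1613120, Rational(-183722685, 10321646)), -978) = Add(Rational(16649869872835, 10321646), -978) = Rational(16639775303047, 10321646)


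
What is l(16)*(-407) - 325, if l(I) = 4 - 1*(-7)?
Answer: -4802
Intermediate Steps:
l(I) = 11 (l(I) = 4 + 7 = 11)
l(16)*(-407) - 325 = 11*(-407) - 325 = -4477 - 325 = -4802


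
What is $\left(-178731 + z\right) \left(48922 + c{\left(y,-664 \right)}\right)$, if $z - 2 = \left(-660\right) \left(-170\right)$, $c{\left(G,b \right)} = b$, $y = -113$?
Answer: $-3210556482$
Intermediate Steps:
$z = 112202$ ($z = 2 - -112200 = 2 + 112200 = 112202$)
$\left(-178731 + z\right) \left(48922 + c{\left(y,-664 \right)}\right) = \left(-178731 + 112202\right) \left(48922 - 664\right) = \left(-66529\right) 48258 = -3210556482$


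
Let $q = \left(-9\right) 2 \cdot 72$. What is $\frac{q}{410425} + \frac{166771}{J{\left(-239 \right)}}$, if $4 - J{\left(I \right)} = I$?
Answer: $\frac{68446672747}{99733275} \approx 686.3$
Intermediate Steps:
$J{\left(I \right)} = 4 - I$
$q = -1296$ ($q = \left(-18\right) 72 = -1296$)
$\frac{q}{410425} + \frac{166771}{J{\left(-239 \right)}} = - \frac{1296}{410425} + \frac{166771}{4 - -239} = \left(-1296\right) \frac{1}{410425} + \frac{166771}{4 + 239} = - \frac{1296}{410425} + \frac{166771}{243} = \frac{68446672747}{99733275}$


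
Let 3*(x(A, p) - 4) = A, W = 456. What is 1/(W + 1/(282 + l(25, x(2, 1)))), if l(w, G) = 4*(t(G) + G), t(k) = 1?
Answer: 914/416787 ≈ 0.0021930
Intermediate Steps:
x(A, p) = 4 + A/3
l(w, G) = 4 + 4*G (l(w, G) = 4*(1 + G) = 4 + 4*G)
1/(W + 1/(282 + l(25, x(2, 1)))) = 1/(456 + 1/(282 + (4 + 4*(4 + (⅓)*2)))) = 1/(456 + 1/(282 + (4 + 4*(4 + ⅔)))) = 1/(456 + 1/(282 + (4 + 4*(14/3)))) = 1/(456 + 1/(282 + (4 + 56/3))) = 1/(456 + 1/(282 + 68/3)) = 1/(456 + 1/(914/3)) = 1/(456 + 3/914) = 1/(416787/914) = 914/416787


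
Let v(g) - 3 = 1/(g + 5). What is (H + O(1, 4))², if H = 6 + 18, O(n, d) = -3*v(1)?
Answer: 841/4 ≈ 210.25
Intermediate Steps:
v(g) = 3 + 1/(5 + g) (v(g) = 3 + 1/(g + 5) = 3 + 1/(5 + g))
O(n, d) = -19/2 (O(n, d) = -3*(16 + 3*1)/(5 + 1) = -3*(16 + 3)/6 = -19/2)
H = 24
(H + O(1, 4))² = (24 - 19/2)² = (29/2)² = 841/4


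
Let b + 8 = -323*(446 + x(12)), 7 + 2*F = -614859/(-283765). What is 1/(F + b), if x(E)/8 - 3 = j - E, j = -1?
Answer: -14935/1765741402 ≈ -8.4582e-6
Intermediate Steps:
x(E) = 16 - 8*E (x(E) = 24 + 8*(-1 - E) = 24 + (-8 - 8*E) = 16 - 8*E)
F = -36092/14935 (F = -7/2 + (-614859/(-283765))/2 = -7/2 + (-614859*(-1/283765))/2 = -7/2 + (1/2)*(32361/14935) = -7/2 + 32361/29870 = -36092/14935 ≈ -2.4166)
b = -118226 (b = -8 - 323*(446 + (16 - 8*12)) = -8 - 323*(446 + (16 - 96)) = -8 - 323*(446 - 80) = -8 - 323*366 = -8 - 118218 = -118226)
1/(F + b) = 1/(-36092/14935 - 118226) = 1/(-1765741402/14935) = -14935/1765741402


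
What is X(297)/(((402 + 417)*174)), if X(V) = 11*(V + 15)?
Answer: 44/1827 ≈ 0.024083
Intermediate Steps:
X(V) = 165 + 11*V (X(V) = 11*(15 + V) = 165 + 11*V)
X(297)/(((402 + 417)*174)) = (165 + 11*297)/(((402 + 417)*174)) = (165 + 3267)/((819*174)) = 3432/142506 = 3432*(1/142506) = 44/1827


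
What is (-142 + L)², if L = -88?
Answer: 52900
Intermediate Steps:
(-142 + L)² = (-142 - 88)² = (-230)² = 52900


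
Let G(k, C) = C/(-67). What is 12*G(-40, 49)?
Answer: -588/67 ≈ -8.7761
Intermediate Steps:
G(k, C) = -C/67 (G(k, C) = C*(-1/67) = -C/67)
12*G(-40, 49) = 12*(-1/67*49) = 12*(-49/67) = -588/67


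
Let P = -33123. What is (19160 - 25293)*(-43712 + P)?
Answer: 471229055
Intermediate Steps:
(19160 - 25293)*(-43712 + P) = (19160 - 25293)*(-43712 - 33123) = -6133*(-76835) = 471229055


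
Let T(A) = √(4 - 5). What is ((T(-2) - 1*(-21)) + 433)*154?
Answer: 69916 + 154*I ≈ 69916.0 + 154.0*I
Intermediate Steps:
T(A) = I (T(A) = √(-1) = I)
((T(-2) - 1*(-21)) + 433)*154 = ((I - 1*(-21)) + 433)*154 = ((I + 21) + 433)*154 = ((21 + I) + 433)*154 = (454 + I)*154 = 69916 + 154*I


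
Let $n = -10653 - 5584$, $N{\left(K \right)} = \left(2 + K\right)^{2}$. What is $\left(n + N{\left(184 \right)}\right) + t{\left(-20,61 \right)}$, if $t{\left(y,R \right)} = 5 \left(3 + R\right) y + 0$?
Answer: $11959$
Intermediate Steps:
$t{\left(y,R \right)} = 5 y \left(3 + R\right)$ ($t{\left(y,R \right)} = 5 y \left(3 + R\right) + 0 = 5 y \left(3 + R\right)$)
$n = -16237$
$\left(n + N{\left(184 \right)}\right) + t{\left(-20,61 \right)} = \left(-16237 + \left(2 + 184\right)^{2}\right) + 5 \left(-20\right) \left(3 + 61\right) = \left(-16237 + 186^{2}\right) + 5 \left(-20\right) 64 = \left(-16237 + 34596\right) - 6400 = 18359 - 6400 = 11959$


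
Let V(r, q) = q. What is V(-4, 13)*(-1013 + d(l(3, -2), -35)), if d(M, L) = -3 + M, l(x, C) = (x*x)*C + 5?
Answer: -13377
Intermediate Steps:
l(x, C) = 5 + C*x² (l(x, C) = x²*C + 5 = C*x² + 5 = 5 + C*x²)
V(-4, 13)*(-1013 + d(l(3, -2), -35)) = 13*(-1013 + (-3 + (5 - 2*3²))) = 13*(-1013 + (-3 + (5 - 2*9))) = 13*(-1013 + (-3 + (5 - 18))) = 13*(-1013 + (-3 - 13)) = 13*(-1013 - 16) = 13*(-1029) = -13377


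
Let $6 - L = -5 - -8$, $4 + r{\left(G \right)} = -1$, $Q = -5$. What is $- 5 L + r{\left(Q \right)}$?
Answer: $-20$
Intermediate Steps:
$r{\left(G \right)} = -5$ ($r{\left(G \right)} = -4 - 1 = -5$)
$L = 3$ ($L = 6 - \left(-5 - -8\right) = 6 - \left(-5 + 8\right) = 6 - 3 = 3$)
$- 5 L + r{\left(Q \right)} = \left(-5\right) 3 - 5 = -15 - 5 = -20$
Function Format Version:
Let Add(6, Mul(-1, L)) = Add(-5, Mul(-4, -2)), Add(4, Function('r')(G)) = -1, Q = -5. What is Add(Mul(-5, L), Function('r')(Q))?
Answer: -20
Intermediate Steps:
Function('r')(G) = -5 (Function('r')(G) = Add(-4, -1) = -5)
L = 3 (L = Add(6, Mul(-1, Add(-5, Mul(-4, -2)))) = Add(6, Mul(-1, Add(-5, 8))) = Add(6, Mul(-1, 3)) = Add(6, -3) = 3)
Add(Mul(-5, L), Function('r')(Q)) = Add(Mul(-5, 3), -5) = Add(-15, -5) = -20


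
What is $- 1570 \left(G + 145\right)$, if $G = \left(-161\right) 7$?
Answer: $1541740$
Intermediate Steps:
$G = -1127$
$- 1570 \left(G + 145\right) = - 1570 \left(-1127 + 145\right) = \left(-1570\right) \left(-982\right) = 1541740$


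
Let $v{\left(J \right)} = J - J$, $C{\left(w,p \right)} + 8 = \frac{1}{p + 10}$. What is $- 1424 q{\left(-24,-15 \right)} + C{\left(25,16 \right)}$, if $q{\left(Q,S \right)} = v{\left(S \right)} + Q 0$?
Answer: $- \frac{207}{26} \approx -7.9615$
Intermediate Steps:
$C{\left(w,p \right)} = -8 + \frac{1}{10 + p}$ ($C{\left(w,p \right)} = -8 + \frac{1}{p + 10} = -8 + \frac{1}{10 + p}$)
$v{\left(J \right)} = 0$
$q{\left(Q,S \right)} = 0$ ($q{\left(Q,S \right)} = 0 + Q 0 = 0 + 0 = 0$)
$- 1424 q{\left(-24,-15 \right)} + C{\left(25,16 \right)} = \left(-1424\right) 0 + \frac{-79 - 128}{10 + 16} = 0 + \frac{-79 - 128}{26} = 0 + \frac{1}{26} \left(-207\right) = 0 - \frac{207}{26} = - \frac{207}{26}$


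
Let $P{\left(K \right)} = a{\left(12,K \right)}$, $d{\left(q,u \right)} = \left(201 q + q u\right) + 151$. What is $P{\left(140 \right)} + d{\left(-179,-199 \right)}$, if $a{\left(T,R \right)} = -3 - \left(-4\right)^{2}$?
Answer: $-226$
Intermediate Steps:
$d{\left(q,u \right)} = 151 + 201 q + q u$
$a{\left(T,R \right)} = -19$ ($a{\left(T,R \right)} = -3 - 16 = -19$)
$P{\left(K \right)} = -19$
$P{\left(140 \right)} + d{\left(-179,-199 \right)} = -19 + \left(151 + 201 \left(-179\right) - -35621\right) = -19 + \left(151 - 35979 + 35621\right) = -19 - 207 = -226$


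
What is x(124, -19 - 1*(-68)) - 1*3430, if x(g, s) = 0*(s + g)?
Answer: -3430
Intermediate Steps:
x(g, s) = 0 (x(g, s) = 0*(g + s) = 0)
x(124, -19 - 1*(-68)) - 1*3430 = 0 - 1*3430 = 0 - 3430 = -3430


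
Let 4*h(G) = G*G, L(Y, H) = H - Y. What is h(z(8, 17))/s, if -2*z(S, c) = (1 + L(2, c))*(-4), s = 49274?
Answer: 128/24637 ≈ 0.0051954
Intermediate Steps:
z(S, c) = -2 + 2*c (z(S, c) = -(1 + (c - 1*2))*(-4)/2 = -(1 + (c - 2))*(-4)/2 = -(1 + (-2 + c))*(-4)/2 = -(-1 + c)*(-4)/2 = -(4 - 4*c)/2 = -2 + 2*c)
h(G) = G²/4 (h(G) = (G*G)/4 = G²/4)
h(z(8, 17))/s = ((-2 + 2*17)²/4)/49274 = ((-2 + 34)²/4)*(1/49274) = ((¼)*32²)*(1/49274) = ((¼)*1024)*(1/49274) = 256*(1/49274) = 128/24637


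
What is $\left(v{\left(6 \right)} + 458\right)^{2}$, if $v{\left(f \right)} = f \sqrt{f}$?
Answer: $209980 + 5496 \sqrt{6} \approx 2.2344 \cdot 10^{5}$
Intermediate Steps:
$v{\left(f \right)} = f^{\frac{3}{2}}$
$\left(v{\left(6 \right)} + 458\right)^{2} = \left(6^{\frac{3}{2}} + 458\right)^{2} = \left(6 \sqrt{6} + 458\right)^{2} = \left(458 + 6 \sqrt{6}\right)^{2}$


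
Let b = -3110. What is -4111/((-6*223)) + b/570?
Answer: -20199/8474 ≈ -2.3836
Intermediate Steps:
-4111/((-6*223)) + b/570 = -4111/((-6*223)) - 3110/570 = -4111/(-1338) - 3110*1/570 = -4111*(-1/1338) - 311/57 = 4111/1338 - 311/57 = -20199/8474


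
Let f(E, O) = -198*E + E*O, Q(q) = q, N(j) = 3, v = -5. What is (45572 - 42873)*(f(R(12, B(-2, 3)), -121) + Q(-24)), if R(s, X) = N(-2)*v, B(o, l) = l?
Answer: 12849939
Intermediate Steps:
R(s, X) = -15 (R(s, X) = 3*(-5) = -15)
(45572 - 42873)*(f(R(12, B(-2, 3)), -121) + Q(-24)) = (45572 - 42873)*(-15*(-198 - 121) - 24) = 2699*(-15*(-319) - 24) = 2699*(4785 - 24) = 2699*4761 = 12849939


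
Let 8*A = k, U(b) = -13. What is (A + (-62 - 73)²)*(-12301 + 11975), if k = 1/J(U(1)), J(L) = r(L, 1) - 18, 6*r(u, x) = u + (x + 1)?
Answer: -1414040811/238 ≈ -5.9413e+6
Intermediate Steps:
r(u, x) = ⅙ + u/6 + x/6 (r(u, x) = (u + (x + 1))/6 = (u + (1 + x))/6 = (1 + u + x)/6 = ⅙ + u/6 + x/6)
J(L) = -53/3 + L/6 (J(L) = (⅙ + L/6 + (⅙)*1) - 18 = (⅙ + L/6 + ⅙) - 18 = (⅓ + L/6) - 18 = -53/3 + L/6)
k = -6/119 (k = 1/(-53/3 + (⅙)*(-13)) = 1/(-53/3 - 13/6) = 1/(-119/6) = -6/119 ≈ -0.050420)
A = -3/476 (A = (⅛)*(-6/119) = -3/476 ≈ -0.0063025)
(A + (-62 - 73)²)*(-12301 + 11975) = (-3/476 + (-62 - 73)²)*(-12301 + 11975) = (-3/476 + (-135)²)*(-326) = (-3/476 + 18225)*(-326) = (8675097/476)*(-326) = -1414040811/238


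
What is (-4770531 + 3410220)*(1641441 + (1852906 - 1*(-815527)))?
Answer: -5862769010814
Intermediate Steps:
(-4770531 + 3410220)*(1641441 + (1852906 - 1*(-815527))) = -1360311*(1641441 + (1852906 + 815527)) = -1360311*(1641441 + 2668433) = -1360311*4309874 = -5862769010814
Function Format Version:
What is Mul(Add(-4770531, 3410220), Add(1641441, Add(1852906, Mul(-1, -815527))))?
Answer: -5862769010814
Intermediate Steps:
Mul(Add(-4770531, 3410220), Add(1641441, Add(1852906, Mul(-1, -815527)))) = Mul(-1360311, Add(1641441, Add(1852906, 815527))) = Mul(-1360311, Add(1641441, 2668433)) = Mul(-1360311, 4309874) = -5862769010814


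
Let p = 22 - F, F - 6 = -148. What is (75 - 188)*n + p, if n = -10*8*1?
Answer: 9204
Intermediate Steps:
F = -142 (F = 6 - 148 = -142)
n = -80 (n = -80*1 = -80)
p = 164 (p = 22 - 1*(-142) = 22 + 142 = 164)
(75 - 188)*n + p = (75 - 188)*(-80) + 164 = -113*(-80) + 164 = 9040 + 164 = 9204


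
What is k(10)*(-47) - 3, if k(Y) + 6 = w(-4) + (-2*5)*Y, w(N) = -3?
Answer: 5120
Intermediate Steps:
k(Y) = -9 - 10*Y (k(Y) = -6 + (-3 + (-2*5)*Y) = -6 + (-3 - 10*Y) = -9 - 10*Y)
k(10)*(-47) - 3 = (-9 - 10*10)*(-47) - 3 = (-9 - 100)*(-47) - 3 = -109*(-47) - 3 = 5123 - 3 = 5120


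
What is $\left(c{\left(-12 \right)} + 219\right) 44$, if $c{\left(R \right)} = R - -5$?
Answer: $9328$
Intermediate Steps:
$c{\left(R \right)} = 5 + R$ ($c{\left(R \right)} = R + 5 = 5 + R$)
$\left(c{\left(-12 \right)} + 219\right) 44 = \left(\left(5 - 12\right) + 219\right) 44 = \left(-7 + 219\right) 44 = 212 \cdot 44 = 9328$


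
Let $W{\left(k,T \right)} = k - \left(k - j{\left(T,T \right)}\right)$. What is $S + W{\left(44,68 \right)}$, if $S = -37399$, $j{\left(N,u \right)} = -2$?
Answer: $-37401$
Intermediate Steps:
$W{\left(k,T \right)} = -2$ ($W{\left(k,T \right)} = k - \left(2 + k\right) = -2$)
$S + W{\left(44,68 \right)} = -37399 - 2 = -37401$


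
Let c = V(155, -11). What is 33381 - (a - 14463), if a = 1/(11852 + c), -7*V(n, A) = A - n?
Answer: 3977271713/83130 ≈ 47844.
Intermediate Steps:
V(n, A) = -A/7 + n/7 (V(n, A) = -(A - n)/7 = -A/7 + n/7)
c = 166/7 (c = -⅐*(-11) + (⅐)*155 = 11/7 + 155/7 = 166/7 ≈ 23.714)
a = 7/83130 (a = 1/(11852 + 166/7) = 1/(83130/7) = 7/83130 ≈ 8.4205e-5)
33381 - (a - 14463) = 33381 - (7/83130 - 14463) = 33381 - 1*(-1202309183/83130) = 33381 + 1202309183/83130 = 3977271713/83130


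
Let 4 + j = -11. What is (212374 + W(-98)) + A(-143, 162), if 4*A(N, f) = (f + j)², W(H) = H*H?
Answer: 909521/4 ≈ 2.2738e+5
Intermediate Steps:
j = -15 (j = -4 - 11 = -15)
W(H) = H²
A(N, f) = (-15 + f)²/4 (A(N, f) = (f - 15)²/4 = (-15 + f)²/4)
(212374 + W(-98)) + A(-143, 162) = (212374 + (-98)²) + (-15 + 162)²/4 = (212374 + 9604) + (¼)*147² = 221978 + (¼)*21609 = 221978 + 21609/4 = 909521/4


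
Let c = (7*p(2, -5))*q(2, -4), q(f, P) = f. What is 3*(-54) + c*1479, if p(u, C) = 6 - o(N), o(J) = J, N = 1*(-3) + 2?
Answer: 144780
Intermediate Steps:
N = -1 (N = -3 + 2 = -1)
p(u, C) = 7 (p(u, C) = 6 - 1*(-1) = 6 + 1 = 7)
c = 98 (c = (7*7)*2 = 49*2 = 98)
3*(-54) + c*1479 = 3*(-54) + 98*1479 = -162 + 144942 = 144780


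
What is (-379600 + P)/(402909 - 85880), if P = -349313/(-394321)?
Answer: -149683902287/125011192309 ≈ -1.1974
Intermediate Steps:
P = 349313/394321 (P = -349313*(-1/394321) = 349313/394321 ≈ 0.88586)
(-379600 + P)/(402909 - 85880) = (-379600 + 349313/394321)/(402909 - 85880) = -149683902287/394321/317029 = -149683902287/394321*1/317029 = -149683902287/125011192309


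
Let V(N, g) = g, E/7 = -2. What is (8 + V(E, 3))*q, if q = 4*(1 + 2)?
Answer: 132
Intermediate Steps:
E = -14 (E = 7*(-2) = -14)
q = 12 (q = 4*3 = 12)
(8 + V(E, 3))*q = (8 + 3)*12 = 11*12 = 132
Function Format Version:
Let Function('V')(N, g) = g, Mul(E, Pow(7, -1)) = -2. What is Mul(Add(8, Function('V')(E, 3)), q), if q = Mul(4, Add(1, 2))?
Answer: 132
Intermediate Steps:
E = -14 (E = Mul(7, -2) = -14)
q = 12 (q = Mul(4, 3) = 12)
Mul(Add(8, Function('V')(E, 3)), q) = Mul(Add(8, 3), 12) = Mul(11, 12) = 132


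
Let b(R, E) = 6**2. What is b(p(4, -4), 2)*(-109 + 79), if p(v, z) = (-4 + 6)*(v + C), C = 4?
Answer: -1080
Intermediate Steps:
p(v, z) = 8 + 2*v (p(v, z) = (-4 + 6)*(v + 4) = 2*(4 + v) = 8 + 2*v)
b(R, E) = 36
b(p(4, -4), 2)*(-109 + 79) = 36*(-109 + 79) = 36*(-30) = -1080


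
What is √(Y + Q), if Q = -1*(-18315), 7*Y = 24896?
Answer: √1071707/7 ≈ 147.89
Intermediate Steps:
Y = 24896/7 (Y = (⅐)*24896 = 24896/7 ≈ 3556.6)
Q = 18315
√(Y + Q) = √(24896/7 + 18315) = √(153101/7) = √1071707/7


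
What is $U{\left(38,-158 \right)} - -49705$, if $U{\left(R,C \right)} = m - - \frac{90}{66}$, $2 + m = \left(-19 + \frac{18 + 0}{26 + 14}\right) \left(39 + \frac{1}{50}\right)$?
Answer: $\frac{538785969}{11000} \approx 48981.0$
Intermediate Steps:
$m = - \frac{725821}{1000}$ ($m = -2 + \left(-19 + \frac{18 + 0}{26 + 14}\right) \left(39 + \frac{1}{50}\right) = -2 + \left(-19 + \frac{18}{40}\right) \left(39 + \frac{1}{50}\right) = -2 + \left(-19 + 18 \cdot \frac{1}{40}\right) \frac{1951}{50} = -2 + \left(-19 + \frac{9}{20}\right) \frac{1951}{50} = -2 - \frac{723821}{1000} = - \frac{725821}{1000} \approx -725.82$)
$U{\left(R,C \right)} = - \frac{7969031}{11000}$ ($U{\left(R,C \right)} = - \frac{725821}{1000} - - \frac{90}{66} = - \frac{725821}{1000} - \left(-90\right) \frac{1}{66} = - \frac{725821}{1000} - - \frac{15}{11} = - \frac{725821}{1000} + \frac{15}{11} = - \frac{7969031}{11000}$)
$U{\left(38,-158 \right)} - -49705 = - \frac{7969031}{11000} - -49705 = - \frac{7969031}{11000} + 49705 = \frac{538785969}{11000}$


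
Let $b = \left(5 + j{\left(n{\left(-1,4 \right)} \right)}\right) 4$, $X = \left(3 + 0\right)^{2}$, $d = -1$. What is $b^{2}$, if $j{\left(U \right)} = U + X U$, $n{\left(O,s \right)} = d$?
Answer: $400$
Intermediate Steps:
$n{\left(O,s \right)} = -1$
$X = 9$ ($X = 3^{2} = 9$)
$j{\left(U \right)} = 10 U$ ($j{\left(U \right)} = U + 9 U = 10 U$)
$b = -20$ ($b = \left(5 + 10 \left(-1\right)\right) 4 = \left(5 - 10\right) 4 = \left(-5\right) 4 = -20$)
$b^{2} = \left(-20\right)^{2} = 400$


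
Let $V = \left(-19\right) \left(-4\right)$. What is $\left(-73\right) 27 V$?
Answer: $-149796$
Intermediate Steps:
$V = 76$
$\left(-73\right) 27 V = \left(-73\right) 27 \cdot 76 = \left(-1971\right) 76 = -149796$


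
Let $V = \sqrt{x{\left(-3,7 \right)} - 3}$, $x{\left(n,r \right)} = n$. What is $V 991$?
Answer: $991 i \sqrt{6} \approx 2427.4 i$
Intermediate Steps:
$V = i \sqrt{6}$ ($V = \sqrt{-3 - 3} = \sqrt{-6} = i \sqrt{6} \approx 2.4495 i$)
$V 991 = i \sqrt{6} \cdot 991 = 991 i \sqrt{6}$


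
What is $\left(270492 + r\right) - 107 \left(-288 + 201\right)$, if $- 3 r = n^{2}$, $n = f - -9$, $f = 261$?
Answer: $255501$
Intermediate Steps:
$n = 270$ ($n = 261 - -9 = 261 + 9 = 270$)
$r = -24300$ ($r = - \frac{270^{2}}{3} = \left(- \frac{1}{3}\right) 72900 = -24300$)
$\left(270492 + r\right) - 107 \left(-288 + 201\right) = \left(270492 - 24300\right) - 107 \left(-288 + 201\right) = 246192 - -9309 = 246192 + 9309 = 255501$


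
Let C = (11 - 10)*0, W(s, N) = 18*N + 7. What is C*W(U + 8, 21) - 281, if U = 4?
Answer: -281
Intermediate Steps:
W(s, N) = 7 + 18*N
C = 0 (C = 1*0 = 0)
C*W(U + 8, 21) - 281 = 0*(7 + 18*21) - 281 = 0*(7 + 378) - 281 = 0*385 - 281 = 0 - 281 = -281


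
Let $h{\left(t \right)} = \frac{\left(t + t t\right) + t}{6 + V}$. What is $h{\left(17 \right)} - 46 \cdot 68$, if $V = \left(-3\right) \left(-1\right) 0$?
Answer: $- \frac{18445}{6} \approx -3074.2$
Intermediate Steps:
$V = 0$ ($V = 3 \cdot 0 = 0$)
$h{\left(t \right)} = \frac{t}{3} + \frac{t^{2}}{6}$ ($h{\left(t \right)} = \frac{\left(t + t t\right) + t}{6 + 0} = \frac{\left(t + t^{2}\right) + t}{6} = \left(t^{2} + 2 t\right) \frac{1}{6} = \frac{t}{3} + \frac{t^{2}}{6}$)
$h{\left(17 \right)} - 46 \cdot 68 = \frac{1}{6} \cdot 17 \left(2 + 17\right) - 46 \cdot 68 = \frac{1}{6} \cdot 17 \cdot 19 - 3128 = \frac{323}{6} - 3128 = - \frac{18445}{6}$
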